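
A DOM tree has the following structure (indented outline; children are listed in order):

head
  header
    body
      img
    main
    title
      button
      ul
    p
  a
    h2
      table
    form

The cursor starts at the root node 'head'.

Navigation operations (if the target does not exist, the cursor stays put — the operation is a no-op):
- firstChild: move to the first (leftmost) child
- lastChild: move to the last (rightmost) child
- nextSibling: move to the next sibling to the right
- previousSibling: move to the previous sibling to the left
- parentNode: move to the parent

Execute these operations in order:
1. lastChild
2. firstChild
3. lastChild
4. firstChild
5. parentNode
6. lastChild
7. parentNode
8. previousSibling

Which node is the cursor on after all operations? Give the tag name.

Answer: h2

Derivation:
After 1 (lastChild): a
After 2 (firstChild): h2
After 3 (lastChild): table
After 4 (firstChild): table (no-op, stayed)
After 5 (parentNode): h2
After 6 (lastChild): table
After 7 (parentNode): h2
After 8 (previousSibling): h2 (no-op, stayed)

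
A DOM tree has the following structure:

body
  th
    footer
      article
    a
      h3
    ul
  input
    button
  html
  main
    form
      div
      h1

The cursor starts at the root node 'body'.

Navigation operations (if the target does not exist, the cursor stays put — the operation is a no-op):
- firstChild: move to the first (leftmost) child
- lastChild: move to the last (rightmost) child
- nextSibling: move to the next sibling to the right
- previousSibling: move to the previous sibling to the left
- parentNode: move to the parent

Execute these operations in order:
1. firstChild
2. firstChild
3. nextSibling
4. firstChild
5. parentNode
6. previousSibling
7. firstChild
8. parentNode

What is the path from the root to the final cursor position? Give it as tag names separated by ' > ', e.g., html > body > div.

After 1 (firstChild): th
After 2 (firstChild): footer
After 3 (nextSibling): a
After 4 (firstChild): h3
After 5 (parentNode): a
After 6 (previousSibling): footer
After 7 (firstChild): article
After 8 (parentNode): footer

Answer: body > th > footer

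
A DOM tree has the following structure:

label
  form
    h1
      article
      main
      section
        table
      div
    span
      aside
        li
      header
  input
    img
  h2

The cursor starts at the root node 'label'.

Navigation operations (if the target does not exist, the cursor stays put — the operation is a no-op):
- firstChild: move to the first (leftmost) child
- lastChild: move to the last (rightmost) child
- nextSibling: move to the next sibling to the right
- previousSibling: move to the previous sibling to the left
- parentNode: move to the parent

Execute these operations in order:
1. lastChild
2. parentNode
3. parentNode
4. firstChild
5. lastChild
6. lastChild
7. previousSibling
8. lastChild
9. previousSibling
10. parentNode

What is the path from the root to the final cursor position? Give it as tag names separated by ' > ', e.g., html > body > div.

Answer: label > form > span > aside

Derivation:
After 1 (lastChild): h2
After 2 (parentNode): label
After 3 (parentNode): label (no-op, stayed)
After 4 (firstChild): form
After 5 (lastChild): span
After 6 (lastChild): header
After 7 (previousSibling): aside
After 8 (lastChild): li
After 9 (previousSibling): li (no-op, stayed)
After 10 (parentNode): aside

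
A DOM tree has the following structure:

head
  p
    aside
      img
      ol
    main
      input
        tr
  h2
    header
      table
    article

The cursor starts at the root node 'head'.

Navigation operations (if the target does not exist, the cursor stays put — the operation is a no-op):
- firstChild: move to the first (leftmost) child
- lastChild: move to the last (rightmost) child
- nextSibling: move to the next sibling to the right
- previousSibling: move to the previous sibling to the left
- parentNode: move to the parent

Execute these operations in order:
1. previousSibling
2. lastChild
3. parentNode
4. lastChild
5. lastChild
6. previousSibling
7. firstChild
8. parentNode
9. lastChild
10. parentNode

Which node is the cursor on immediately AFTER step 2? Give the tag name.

Answer: h2

Derivation:
After 1 (previousSibling): head (no-op, stayed)
After 2 (lastChild): h2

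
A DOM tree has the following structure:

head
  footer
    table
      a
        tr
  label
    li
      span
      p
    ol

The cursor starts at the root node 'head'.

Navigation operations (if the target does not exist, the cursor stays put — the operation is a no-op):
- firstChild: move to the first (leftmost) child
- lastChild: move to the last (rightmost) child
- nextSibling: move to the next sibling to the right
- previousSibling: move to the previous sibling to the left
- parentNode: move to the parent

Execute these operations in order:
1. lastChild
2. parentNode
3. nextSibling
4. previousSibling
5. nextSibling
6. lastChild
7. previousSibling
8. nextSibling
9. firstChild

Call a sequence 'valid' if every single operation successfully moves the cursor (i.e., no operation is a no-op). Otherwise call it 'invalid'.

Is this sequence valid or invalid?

Answer: invalid

Derivation:
After 1 (lastChild): label
After 2 (parentNode): head
After 3 (nextSibling): head (no-op, stayed)
After 4 (previousSibling): head (no-op, stayed)
After 5 (nextSibling): head (no-op, stayed)
After 6 (lastChild): label
After 7 (previousSibling): footer
After 8 (nextSibling): label
After 9 (firstChild): li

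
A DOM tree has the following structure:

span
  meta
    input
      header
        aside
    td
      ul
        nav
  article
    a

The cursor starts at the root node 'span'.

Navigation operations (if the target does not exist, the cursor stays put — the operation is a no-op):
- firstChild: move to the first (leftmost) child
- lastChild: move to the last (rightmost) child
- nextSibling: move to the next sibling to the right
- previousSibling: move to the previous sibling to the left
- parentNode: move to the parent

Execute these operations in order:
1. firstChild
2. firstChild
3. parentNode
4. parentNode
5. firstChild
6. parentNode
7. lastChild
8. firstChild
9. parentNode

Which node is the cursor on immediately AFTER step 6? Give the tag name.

After 1 (firstChild): meta
After 2 (firstChild): input
After 3 (parentNode): meta
After 4 (parentNode): span
After 5 (firstChild): meta
After 6 (parentNode): span

Answer: span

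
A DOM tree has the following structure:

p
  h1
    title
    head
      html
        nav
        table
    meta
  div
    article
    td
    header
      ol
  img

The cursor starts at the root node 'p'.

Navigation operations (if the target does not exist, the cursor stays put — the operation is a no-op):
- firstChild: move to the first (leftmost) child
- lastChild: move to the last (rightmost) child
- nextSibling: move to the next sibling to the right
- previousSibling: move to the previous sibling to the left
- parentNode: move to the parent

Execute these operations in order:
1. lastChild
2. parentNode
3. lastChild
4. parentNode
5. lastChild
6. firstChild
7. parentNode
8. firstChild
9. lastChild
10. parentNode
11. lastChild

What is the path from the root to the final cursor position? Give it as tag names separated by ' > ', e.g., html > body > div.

After 1 (lastChild): img
After 2 (parentNode): p
After 3 (lastChild): img
After 4 (parentNode): p
After 5 (lastChild): img
After 6 (firstChild): img (no-op, stayed)
After 7 (parentNode): p
After 8 (firstChild): h1
After 9 (lastChild): meta
After 10 (parentNode): h1
After 11 (lastChild): meta

Answer: p > h1 > meta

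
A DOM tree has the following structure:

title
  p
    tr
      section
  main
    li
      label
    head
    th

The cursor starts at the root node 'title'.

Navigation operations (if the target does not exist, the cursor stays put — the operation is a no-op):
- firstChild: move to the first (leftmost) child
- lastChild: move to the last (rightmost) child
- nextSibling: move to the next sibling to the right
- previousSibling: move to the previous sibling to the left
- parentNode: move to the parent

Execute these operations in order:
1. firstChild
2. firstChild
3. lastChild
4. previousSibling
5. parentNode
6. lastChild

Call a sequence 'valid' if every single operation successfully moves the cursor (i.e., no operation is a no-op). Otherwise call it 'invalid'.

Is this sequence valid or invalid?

After 1 (firstChild): p
After 2 (firstChild): tr
After 3 (lastChild): section
After 4 (previousSibling): section (no-op, stayed)
After 5 (parentNode): tr
After 6 (lastChild): section

Answer: invalid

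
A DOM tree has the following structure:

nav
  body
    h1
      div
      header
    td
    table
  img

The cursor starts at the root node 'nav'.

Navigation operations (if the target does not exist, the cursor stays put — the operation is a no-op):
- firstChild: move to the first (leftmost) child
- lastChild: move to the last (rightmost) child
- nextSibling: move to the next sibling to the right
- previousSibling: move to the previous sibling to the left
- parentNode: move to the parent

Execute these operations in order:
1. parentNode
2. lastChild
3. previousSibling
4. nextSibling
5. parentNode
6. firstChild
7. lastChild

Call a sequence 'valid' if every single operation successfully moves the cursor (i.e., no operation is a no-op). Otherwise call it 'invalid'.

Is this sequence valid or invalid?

Answer: invalid

Derivation:
After 1 (parentNode): nav (no-op, stayed)
After 2 (lastChild): img
After 3 (previousSibling): body
After 4 (nextSibling): img
After 5 (parentNode): nav
After 6 (firstChild): body
After 7 (lastChild): table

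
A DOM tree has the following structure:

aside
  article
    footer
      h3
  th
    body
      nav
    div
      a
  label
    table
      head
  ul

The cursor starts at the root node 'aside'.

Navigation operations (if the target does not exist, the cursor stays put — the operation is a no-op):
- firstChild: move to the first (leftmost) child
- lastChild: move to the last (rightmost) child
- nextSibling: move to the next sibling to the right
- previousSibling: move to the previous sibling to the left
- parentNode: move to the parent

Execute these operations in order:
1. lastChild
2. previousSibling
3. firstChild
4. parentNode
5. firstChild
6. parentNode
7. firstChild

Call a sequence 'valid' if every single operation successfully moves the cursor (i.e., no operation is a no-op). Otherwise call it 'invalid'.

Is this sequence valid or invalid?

Answer: valid

Derivation:
After 1 (lastChild): ul
After 2 (previousSibling): label
After 3 (firstChild): table
After 4 (parentNode): label
After 5 (firstChild): table
After 6 (parentNode): label
After 7 (firstChild): table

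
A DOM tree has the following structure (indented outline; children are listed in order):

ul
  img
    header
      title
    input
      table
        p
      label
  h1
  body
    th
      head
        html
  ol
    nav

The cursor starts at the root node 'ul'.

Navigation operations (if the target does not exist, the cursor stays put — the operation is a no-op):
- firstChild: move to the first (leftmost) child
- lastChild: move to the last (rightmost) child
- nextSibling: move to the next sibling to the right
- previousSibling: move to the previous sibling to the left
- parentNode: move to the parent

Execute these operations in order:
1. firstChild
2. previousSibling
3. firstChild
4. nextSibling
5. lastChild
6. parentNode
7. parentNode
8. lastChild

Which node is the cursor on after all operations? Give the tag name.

After 1 (firstChild): img
After 2 (previousSibling): img (no-op, stayed)
After 3 (firstChild): header
After 4 (nextSibling): input
After 5 (lastChild): label
After 6 (parentNode): input
After 7 (parentNode): img
After 8 (lastChild): input

Answer: input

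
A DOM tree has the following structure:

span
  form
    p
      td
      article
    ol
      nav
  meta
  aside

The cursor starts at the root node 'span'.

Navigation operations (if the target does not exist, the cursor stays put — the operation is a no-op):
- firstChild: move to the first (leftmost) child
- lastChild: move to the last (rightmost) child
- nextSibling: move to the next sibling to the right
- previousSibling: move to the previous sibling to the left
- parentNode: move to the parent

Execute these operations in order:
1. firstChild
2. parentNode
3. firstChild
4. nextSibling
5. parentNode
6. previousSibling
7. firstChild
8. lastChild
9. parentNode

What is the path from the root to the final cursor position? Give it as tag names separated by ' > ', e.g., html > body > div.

Answer: span > form

Derivation:
After 1 (firstChild): form
After 2 (parentNode): span
After 3 (firstChild): form
After 4 (nextSibling): meta
After 5 (parentNode): span
After 6 (previousSibling): span (no-op, stayed)
After 7 (firstChild): form
After 8 (lastChild): ol
After 9 (parentNode): form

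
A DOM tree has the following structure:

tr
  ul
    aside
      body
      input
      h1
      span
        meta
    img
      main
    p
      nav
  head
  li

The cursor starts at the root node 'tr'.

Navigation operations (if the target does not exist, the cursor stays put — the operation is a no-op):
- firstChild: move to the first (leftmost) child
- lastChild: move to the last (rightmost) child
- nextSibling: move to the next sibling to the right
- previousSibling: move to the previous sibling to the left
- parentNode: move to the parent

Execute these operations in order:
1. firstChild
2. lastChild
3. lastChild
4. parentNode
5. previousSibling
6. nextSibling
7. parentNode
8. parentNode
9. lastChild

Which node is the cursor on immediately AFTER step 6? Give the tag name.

Answer: p

Derivation:
After 1 (firstChild): ul
After 2 (lastChild): p
After 3 (lastChild): nav
After 4 (parentNode): p
After 5 (previousSibling): img
After 6 (nextSibling): p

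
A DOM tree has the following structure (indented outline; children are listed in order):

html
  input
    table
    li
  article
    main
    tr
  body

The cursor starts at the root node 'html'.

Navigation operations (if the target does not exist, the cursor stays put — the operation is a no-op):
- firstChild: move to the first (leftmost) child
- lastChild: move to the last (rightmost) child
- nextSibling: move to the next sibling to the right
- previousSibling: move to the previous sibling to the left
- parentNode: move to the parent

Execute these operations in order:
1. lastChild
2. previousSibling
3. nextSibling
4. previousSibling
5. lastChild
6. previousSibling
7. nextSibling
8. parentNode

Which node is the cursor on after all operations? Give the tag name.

After 1 (lastChild): body
After 2 (previousSibling): article
After 3 (nextSibling): body
After 4 (previousSibling): article
After 5 (lastChild): tr
After 6 (previousSibling): main
After 7 (nextSibling): tr
After 8 (parentNode): article

Answer: article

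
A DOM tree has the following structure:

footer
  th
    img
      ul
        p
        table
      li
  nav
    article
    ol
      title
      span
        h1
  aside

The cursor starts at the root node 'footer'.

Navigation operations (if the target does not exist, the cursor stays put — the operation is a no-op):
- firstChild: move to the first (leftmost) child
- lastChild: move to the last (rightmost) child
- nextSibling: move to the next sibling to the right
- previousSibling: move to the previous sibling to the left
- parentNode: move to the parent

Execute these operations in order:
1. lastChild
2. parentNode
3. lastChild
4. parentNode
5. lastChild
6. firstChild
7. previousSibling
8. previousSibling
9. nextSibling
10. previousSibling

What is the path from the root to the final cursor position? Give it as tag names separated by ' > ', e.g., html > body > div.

After 1 (lastChild): aside
After 2 (parentNode): footer
After 3 (lastChild): aside
After 4 (parentNode): footer
After 5 (lastChild): aside
After 6 (firstChild): aside (no-op, stayed)
After 7 (previousSibling): nav
After 8 (previousSibling): th
After 9 (nextSibling): nav
After 10 (previousSibling): th

Answer: footer > th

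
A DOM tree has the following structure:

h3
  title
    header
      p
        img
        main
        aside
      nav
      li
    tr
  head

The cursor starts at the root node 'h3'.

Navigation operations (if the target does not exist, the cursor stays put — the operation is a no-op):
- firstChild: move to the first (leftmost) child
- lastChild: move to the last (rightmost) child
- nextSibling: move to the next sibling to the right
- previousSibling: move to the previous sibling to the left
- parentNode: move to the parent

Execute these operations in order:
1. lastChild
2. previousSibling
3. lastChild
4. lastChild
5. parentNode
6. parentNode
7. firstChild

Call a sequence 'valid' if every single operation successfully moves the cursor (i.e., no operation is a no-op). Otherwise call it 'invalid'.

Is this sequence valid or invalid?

After 1 (lastChild): head
After 2 (previousSibling): title
After 3 (lastChild): tr
After 4 (lastChild): tr (no-op, stayed)
After 5 (parentNode): title
After 6 (parentNode): h3
After 7 (firstChild): title

Answer: invalid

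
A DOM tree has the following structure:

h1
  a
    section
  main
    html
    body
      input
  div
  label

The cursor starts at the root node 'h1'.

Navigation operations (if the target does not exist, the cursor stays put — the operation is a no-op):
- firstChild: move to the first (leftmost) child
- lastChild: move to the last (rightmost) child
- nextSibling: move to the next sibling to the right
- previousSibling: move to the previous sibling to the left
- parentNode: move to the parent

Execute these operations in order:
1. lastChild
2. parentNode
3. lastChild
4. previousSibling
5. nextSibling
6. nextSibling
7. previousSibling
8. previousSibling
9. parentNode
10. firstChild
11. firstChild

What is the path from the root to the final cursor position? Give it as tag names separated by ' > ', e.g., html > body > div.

After 1 (lastChild): label
After 2 (parentNode): h1
After 3 (lastChild): label
After 4 (previousSibling): div
After 5 (nextSibling): label
After 6 (nextSibling): label (no-op, stayed)
After 7 (previousSibling): div
After 8 (previousSibling): main
After 9 (parentNode): h1
After 10 (firstChild): a
After 11 (firstChild): section

Answer: h1 > a > section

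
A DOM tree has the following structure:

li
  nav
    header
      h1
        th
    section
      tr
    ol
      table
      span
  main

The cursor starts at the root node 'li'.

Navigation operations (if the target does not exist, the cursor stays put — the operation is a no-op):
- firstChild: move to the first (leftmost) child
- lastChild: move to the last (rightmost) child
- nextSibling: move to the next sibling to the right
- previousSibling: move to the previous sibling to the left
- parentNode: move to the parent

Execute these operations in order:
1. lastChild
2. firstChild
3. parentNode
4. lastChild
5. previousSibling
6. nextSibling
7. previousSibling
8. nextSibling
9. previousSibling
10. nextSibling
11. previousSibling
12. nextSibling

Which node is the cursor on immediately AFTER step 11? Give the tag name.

After 1 (lastChild): main
After 2 (firstChild): main (no-op, stayed)
After 3 (parentNode): li
After 4 (lastChild): main
After 5 (previousSibling): nav
After 6 (nextSibling): main
After 7 (previousSibling): nav
After 8 (nextSibling): main
After 9 (previousSibling): nav
After 10 (nextSibling): main
After 11 (previousSibling): nav

Answer: nav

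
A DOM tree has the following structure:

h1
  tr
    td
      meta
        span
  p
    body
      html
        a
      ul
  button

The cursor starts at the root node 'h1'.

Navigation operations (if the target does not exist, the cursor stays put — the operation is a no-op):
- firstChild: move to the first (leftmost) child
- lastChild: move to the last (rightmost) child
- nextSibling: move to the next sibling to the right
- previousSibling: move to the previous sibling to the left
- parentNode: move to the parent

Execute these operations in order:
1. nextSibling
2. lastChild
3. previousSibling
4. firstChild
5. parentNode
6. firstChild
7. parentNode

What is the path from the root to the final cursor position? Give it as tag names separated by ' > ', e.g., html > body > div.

After 1 (nextSibling): h1 (no-op, stayed)
After 2 (lastChild): button
After 3 (previousSibling): p
After 4 (firstChild): body
After 5 (parentNode): p
After 6 (firstChild): body
After 7 (parentNode): p

Answer: h1 > p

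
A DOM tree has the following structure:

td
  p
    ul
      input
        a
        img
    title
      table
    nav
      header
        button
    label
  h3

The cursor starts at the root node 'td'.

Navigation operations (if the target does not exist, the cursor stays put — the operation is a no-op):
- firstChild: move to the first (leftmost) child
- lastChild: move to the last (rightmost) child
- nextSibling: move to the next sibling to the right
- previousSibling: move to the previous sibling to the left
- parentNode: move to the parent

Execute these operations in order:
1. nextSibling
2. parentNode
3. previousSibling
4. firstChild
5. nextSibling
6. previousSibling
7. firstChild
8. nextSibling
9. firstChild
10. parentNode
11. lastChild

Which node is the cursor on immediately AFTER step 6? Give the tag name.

Answer: p

Derivation:
After 1 (nextSibling): td (no-op, stayed)
After 2 (parentNode): td (no-op, stayed)
After 3 (previousSibling): td (no-op, stayed)
After 4 (firstChild): p
After 5 (nextSibling): h3
After 6 (previousSibling): p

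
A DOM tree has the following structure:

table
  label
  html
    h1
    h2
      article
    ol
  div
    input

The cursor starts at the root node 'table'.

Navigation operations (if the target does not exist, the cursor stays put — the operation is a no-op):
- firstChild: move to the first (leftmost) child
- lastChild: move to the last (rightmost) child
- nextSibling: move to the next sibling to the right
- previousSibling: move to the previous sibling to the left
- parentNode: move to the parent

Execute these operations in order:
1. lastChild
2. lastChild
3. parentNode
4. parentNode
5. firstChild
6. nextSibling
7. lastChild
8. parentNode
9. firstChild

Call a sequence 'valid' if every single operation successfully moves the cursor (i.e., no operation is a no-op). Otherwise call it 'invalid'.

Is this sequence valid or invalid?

After 1 (lastChild): div
After 2 (lastChild): input
After 3 (parentNode): div
After 4 (parentNode): table
After 5 (firstChild): label
After 6 (nextSibling): html
After 7 (lastChild): ol
After 8 (parentNode): html
After 9 (firstChild): h1

Answer: valid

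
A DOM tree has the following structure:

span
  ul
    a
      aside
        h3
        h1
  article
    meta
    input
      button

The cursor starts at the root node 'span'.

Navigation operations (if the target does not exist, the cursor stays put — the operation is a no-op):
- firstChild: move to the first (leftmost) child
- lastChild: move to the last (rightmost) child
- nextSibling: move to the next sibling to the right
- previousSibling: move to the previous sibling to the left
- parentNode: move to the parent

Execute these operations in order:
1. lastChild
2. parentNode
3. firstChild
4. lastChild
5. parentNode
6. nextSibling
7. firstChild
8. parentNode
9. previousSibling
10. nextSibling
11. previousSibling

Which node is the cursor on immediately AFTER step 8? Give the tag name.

Answer: article

Derivation:
After 1 (lastChild): article
After 2 (parentNode): span
After 3 (firstChild): ul
After 4 (lastChild): a
After 5 (parentNode): ul
After 6 (nextSibling): article
After 7 (firstChild): meta
After 8 (parentNode): article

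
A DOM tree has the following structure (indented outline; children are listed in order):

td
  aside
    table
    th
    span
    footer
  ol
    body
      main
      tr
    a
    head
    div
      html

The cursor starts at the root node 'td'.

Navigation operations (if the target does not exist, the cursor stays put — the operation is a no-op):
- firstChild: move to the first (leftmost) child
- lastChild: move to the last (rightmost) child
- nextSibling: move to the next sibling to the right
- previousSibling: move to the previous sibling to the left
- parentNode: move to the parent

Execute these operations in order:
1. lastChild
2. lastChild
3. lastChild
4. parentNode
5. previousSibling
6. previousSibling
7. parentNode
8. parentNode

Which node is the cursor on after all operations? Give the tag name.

After 1 (lastChild): ol
After 2 (lastChild): div
After 3 (lastChild): html
After 4 (parentNode): div
After 5 (previousSibling): head
After 6 (previousSibling): a
After 7 (parentNode): ol
After 8 (parentNode): td

Answer: td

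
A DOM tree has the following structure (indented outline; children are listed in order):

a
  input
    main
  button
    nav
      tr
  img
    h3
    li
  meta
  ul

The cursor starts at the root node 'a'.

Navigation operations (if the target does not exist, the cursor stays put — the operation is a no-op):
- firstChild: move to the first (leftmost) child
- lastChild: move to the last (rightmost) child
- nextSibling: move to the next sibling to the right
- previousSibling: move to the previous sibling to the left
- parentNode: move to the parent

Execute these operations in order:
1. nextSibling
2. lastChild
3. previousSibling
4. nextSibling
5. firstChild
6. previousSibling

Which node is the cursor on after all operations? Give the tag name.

Answer: meta

Derivation:
After 1 (nextSibling): a (no-op, stayed)
After 2 (lastChild): ul
After 3 (previousSibling): meta
After 4 (nextSibling): ul
After 5 (firstChild): ul (no-op, stayed)
After 6 (previousSibling): meta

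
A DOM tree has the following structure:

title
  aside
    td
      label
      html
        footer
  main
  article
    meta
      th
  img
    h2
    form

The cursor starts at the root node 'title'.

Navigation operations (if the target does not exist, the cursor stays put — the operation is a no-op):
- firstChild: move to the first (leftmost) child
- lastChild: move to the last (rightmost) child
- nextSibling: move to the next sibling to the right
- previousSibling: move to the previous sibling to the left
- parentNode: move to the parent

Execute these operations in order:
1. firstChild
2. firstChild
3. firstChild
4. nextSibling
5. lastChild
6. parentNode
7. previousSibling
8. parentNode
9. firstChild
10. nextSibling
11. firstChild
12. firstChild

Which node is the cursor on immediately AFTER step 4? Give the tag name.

Answer: html

Derivation:
After 1 (firstChild): aside
After 2 (firstChild): td
After 3 (firstChild): label
After 4 (nextSibling): html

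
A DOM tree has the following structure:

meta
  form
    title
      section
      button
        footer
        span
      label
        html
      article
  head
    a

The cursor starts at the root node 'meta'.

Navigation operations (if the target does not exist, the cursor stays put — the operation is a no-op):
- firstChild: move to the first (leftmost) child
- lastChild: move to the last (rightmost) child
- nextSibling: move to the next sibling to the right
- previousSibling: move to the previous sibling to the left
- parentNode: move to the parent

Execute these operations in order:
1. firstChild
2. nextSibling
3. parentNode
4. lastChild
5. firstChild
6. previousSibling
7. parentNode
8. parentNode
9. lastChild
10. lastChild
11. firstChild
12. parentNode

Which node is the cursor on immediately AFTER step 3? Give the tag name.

After 1 (firstChild): form
After 2 (nextSibling): head
After 3 (parentNode): meta

Answer: meta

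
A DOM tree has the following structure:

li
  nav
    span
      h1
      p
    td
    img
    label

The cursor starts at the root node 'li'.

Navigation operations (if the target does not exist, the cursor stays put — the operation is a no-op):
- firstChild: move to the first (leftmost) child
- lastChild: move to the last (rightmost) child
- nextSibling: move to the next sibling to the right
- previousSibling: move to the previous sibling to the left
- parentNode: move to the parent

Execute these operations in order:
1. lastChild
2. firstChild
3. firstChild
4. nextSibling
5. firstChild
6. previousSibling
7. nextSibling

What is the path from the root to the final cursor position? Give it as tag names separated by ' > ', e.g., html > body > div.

After 1 (lastChild): nav
After 2 (firstChild): span
After 3 (firstChild): h1
After 4 (nextSibling): p
After 5 (firstChild): p (no-op, stayed)
After 6 (previousSibling): h1
After 7 (nextSibling): p

Answer: li > nav > span > p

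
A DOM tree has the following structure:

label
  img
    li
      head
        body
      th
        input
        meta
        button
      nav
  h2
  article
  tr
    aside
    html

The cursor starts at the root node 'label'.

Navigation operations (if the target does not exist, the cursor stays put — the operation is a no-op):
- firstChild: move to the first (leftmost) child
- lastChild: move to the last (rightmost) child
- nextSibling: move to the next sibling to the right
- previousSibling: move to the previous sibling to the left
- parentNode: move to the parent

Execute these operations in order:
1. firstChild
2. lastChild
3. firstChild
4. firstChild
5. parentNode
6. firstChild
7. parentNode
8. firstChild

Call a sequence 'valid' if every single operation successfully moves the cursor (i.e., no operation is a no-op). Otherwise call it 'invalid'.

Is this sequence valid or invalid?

After 1 (firstChild): img
After 2 (lastChild): li
After 3 (firstChild): head
After 4 (firstChild): body
After 5 (parentNode): head
After 6 (firstChild): body
After 7 (parentNode): head
After 8 (firstChild): body

Answer: valid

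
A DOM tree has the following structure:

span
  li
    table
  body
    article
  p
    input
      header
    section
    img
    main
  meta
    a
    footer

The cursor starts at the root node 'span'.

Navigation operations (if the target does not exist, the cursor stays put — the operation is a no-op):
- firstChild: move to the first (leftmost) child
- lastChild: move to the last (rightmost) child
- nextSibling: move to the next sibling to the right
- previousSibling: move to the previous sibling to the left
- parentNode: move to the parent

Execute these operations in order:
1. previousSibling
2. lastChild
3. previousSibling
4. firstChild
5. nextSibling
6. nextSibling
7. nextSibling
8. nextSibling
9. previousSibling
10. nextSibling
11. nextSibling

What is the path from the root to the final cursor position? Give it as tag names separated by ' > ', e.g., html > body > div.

After 1 (previousSibling): span (no-op, stayed)
After 2 (lastChild): meta
After 3 (previousSibling): p
After 4 (firstChild): input
After 5 (nextSibling): section
After 6 (nextSibling): img
After 7 (nextSibling): main
After 8 (nextSibling): main (no-op, stayed)
After 9 (previousSibling): img
After 10 (nextSibling): main
After 11 (nextSibling): main (no-op, stayed)

Answer: span > p > main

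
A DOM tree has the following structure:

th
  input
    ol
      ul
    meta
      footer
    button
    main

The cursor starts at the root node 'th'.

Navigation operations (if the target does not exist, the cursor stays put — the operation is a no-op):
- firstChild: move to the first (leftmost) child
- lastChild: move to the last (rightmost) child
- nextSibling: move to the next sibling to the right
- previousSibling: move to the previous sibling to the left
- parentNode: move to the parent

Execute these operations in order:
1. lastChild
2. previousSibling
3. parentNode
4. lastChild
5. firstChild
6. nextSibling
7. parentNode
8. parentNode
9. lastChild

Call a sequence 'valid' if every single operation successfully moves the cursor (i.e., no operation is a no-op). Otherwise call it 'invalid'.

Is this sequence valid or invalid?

After 1 (lastChild): input
After 2 (previousSibling): input (no-op, stayed)
After 3 (parentNode): th
After 4 (lastChild): input
After 5 (firstChild): ol
After 6 (nextSibling): meta
After 7 (parentNode): input
After 8 (parentNode): th
After 9 (lastChild): input

Answer: invalid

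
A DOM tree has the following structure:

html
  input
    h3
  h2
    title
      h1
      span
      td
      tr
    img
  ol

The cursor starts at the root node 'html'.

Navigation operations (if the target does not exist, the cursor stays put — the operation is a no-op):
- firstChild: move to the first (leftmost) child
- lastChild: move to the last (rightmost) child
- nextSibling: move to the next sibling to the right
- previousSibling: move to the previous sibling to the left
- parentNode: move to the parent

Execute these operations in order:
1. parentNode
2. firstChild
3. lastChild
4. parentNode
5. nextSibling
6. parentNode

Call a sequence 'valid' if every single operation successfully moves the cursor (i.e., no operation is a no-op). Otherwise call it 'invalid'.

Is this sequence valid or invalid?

After 1 (parentNode): html (no-op, stayed)
After 2 (firstChild): input
After 3 (lastChild): h3
After 4 (parentNode): input
After 5 (nextSibling): h2
After 6 (parentNode): html

Answer: invalid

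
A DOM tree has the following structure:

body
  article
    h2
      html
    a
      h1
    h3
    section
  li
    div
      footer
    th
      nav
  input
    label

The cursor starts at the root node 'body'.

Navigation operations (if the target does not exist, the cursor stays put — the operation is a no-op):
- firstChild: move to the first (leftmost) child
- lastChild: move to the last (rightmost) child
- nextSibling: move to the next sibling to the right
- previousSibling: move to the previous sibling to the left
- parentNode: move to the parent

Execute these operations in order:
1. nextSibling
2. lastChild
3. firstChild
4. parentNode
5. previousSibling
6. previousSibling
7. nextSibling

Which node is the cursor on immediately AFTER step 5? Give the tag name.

Answer: li

Derivation:
After 1 (nextSibling): body (no-op, stayed)
After 2 (lastChild): input
After 3 (firstChild): label
After 4 (parentNode): input
After 5 (previousSibling): li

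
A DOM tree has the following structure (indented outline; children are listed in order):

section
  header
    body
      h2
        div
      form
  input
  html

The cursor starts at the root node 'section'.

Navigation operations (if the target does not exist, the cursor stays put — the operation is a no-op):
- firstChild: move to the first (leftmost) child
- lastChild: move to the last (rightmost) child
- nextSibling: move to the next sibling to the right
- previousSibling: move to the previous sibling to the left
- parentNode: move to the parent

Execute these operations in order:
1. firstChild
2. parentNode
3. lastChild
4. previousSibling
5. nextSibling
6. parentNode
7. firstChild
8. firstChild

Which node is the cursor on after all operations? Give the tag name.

Answer: body

Derivation:
After 1 (firstChild): header
After 2 (parentNode): section
After 3 (lastChild): html
After 4 (previousSibling): input
After 5 (nextSibling): html
After 6 (parentNode): section
After 7 (firstChild): header
After 8 (firstChild): body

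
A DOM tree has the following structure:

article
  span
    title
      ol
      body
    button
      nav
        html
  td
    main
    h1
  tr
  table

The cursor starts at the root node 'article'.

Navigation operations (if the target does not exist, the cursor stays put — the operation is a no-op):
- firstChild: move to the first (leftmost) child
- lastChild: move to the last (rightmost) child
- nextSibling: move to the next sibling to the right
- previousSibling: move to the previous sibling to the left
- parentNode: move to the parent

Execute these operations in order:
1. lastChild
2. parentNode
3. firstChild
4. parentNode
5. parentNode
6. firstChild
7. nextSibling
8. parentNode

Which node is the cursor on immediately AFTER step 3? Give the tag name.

Answer: span

Derivation:
After 1 (lastChild): table
After 2 (parentNode): article
After 3 (firstChild): span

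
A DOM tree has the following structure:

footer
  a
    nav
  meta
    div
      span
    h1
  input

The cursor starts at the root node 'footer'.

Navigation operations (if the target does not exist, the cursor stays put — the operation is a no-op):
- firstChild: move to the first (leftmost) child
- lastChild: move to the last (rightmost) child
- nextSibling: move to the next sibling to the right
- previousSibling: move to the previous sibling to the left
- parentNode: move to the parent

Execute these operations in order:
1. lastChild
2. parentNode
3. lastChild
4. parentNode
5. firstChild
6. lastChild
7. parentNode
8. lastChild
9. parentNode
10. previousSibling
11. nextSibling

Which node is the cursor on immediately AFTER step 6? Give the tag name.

After 1 (lastChild): input
After 2 (parentNode): footer
After 3 (lastChild): input
After 4 (parentNode): footer
After 5 (firstChild): a
After 6 (lastChild): nav

Answer: nav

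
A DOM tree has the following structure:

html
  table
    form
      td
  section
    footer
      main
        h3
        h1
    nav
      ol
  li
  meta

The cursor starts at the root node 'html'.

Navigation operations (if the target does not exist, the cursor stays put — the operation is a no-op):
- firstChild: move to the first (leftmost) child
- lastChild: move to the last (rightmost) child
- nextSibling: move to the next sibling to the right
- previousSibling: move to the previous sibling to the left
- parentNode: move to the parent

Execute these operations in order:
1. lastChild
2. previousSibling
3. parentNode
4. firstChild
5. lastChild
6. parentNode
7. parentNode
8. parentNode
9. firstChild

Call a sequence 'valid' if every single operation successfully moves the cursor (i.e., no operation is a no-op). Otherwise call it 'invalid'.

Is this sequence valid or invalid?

Answer: invalid

Derivation:
After 1 (lastChild): meta
After 2 (previousSibling): li
After 3 (parentNode): html
After 4 (firstChild): table
After 5 (lastChild): form
After 6 (parentNode): table
After 7 (parentNode): html
After 8 (parentNode): html (no-op, stayed)
After 9 (firstChild): table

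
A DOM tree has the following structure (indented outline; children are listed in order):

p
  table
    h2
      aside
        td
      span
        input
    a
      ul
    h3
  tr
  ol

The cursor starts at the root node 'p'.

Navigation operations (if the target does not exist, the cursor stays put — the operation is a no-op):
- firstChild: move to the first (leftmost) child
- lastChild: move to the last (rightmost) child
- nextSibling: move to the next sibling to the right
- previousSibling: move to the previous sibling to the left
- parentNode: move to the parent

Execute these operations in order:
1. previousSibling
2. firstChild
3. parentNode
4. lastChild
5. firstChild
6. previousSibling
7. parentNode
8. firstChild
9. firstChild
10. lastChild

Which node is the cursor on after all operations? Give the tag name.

After 1 (previousSibling): p (no-op, stayed)
After 2 (firstChild): table
After 3 (parentNode): p
After 4 (lastChild): ol
After 5 (firstChild): ol (no-op, stayed)
After 6 (previousSibling): tr
After 7 (parentNode): p
After 8 (firstChild): table
After 9 (firstChild): h2
After 10 (lastChild): span

Answer: span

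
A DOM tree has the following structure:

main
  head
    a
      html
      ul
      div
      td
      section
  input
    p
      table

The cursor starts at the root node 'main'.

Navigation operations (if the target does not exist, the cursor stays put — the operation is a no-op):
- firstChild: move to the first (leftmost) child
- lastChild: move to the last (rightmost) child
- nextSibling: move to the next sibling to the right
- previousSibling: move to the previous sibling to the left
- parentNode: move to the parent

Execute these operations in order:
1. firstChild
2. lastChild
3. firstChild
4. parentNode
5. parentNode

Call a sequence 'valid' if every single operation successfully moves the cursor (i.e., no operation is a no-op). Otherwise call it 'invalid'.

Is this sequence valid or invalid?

After 1 (firstChild): head
After 2 (lastChild): a
After 3 (firstChild): html
After 4 (parentNode): a
After 5 (parentNode): head

Answer: valid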